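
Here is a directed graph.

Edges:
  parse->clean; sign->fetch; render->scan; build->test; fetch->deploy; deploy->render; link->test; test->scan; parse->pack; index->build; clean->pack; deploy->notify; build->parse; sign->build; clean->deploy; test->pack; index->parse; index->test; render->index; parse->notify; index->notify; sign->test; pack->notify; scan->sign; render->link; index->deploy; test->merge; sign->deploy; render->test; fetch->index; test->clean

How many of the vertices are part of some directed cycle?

11

A vertex is on a directed cycle iff it belongs to a strongly connected component of size ≥ 2 (or has a self-loop).
The vertices on cycles are {link, scan, sign, test, build, clean, fetch, index, parse, deploy, render} — 11 in total.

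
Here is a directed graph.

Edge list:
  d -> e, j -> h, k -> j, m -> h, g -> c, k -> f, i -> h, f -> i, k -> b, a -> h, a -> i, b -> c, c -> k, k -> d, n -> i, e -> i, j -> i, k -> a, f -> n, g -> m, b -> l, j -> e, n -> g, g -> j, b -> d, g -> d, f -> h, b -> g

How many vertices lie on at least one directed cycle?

6

A vertex is on a directed cycle iff it belongs to a strongly connected component of size ≥ 2 (or has a self-loop).
The vertices on cycles are {b, c, f, g, k, n} — 6 in total.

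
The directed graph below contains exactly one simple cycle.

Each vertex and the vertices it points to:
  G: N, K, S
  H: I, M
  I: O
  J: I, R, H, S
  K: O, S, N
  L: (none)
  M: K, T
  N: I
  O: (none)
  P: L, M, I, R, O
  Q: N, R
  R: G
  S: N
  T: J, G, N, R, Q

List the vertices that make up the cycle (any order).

DFS with gray/black marking from M:
M gray
  K gray
    O gray
    O black
    S gray
      N gray
        I gray
          I→O: O black — skip
        I black
      N black
    S black
    K→N: N black — skip
  K black
  T gray
    J gray
      J→I: I black — skip
      R gray
        G gray
          G→N: N black — skip
          G→K: K black — skip
          G→S: S black — skip
        G black
      R black
      H gray
        H→I: I black — skip
        H→M: M is gray → back edge
Back edge closes the cycle M → T → J → H → M; its vertices are {H, J, M, T}.

H, J, M, T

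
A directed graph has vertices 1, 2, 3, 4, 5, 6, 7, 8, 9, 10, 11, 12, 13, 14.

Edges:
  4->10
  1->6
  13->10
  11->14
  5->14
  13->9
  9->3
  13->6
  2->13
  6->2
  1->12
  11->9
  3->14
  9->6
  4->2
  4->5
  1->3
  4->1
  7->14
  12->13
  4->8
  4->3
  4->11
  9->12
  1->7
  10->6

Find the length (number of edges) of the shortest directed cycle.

3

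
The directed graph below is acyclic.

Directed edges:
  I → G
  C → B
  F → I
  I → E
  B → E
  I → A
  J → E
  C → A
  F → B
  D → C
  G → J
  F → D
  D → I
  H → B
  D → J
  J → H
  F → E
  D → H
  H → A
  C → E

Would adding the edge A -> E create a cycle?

No

Adding A→E creates a cycle iff E can already reach A.
Explore from E: no path reaches A. The graph stays acyclic.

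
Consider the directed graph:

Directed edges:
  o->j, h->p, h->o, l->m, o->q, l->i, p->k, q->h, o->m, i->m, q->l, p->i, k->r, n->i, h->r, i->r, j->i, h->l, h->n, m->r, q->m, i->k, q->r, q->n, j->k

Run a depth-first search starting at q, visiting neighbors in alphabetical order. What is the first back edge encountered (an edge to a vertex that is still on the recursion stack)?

DFS from q (visiting neighbors in alphabetical order); mark gray on enter, black on exit:
q gray
  h gray
    l gray
      i gray
        k gray
          r gray
          r black
        k black
        m gray
          m→r: r black — skip
        m black
        i→r: r black — skip
      i black
      l→m: m black — skip
    l black
    n gray
      n→i: i black — skip
    n black
    o gray
      j gray
        j→i: i black — skip
        j→k: k black — skip
      j black
      o→m: m black — skip
      o→q: q is gray → back edge
First back edge: o → q.

o→q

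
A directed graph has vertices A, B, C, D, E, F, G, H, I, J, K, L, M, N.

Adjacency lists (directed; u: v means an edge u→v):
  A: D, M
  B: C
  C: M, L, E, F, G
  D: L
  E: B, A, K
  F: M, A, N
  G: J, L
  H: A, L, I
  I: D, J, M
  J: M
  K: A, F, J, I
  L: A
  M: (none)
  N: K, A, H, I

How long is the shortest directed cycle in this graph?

3

For each vertex v, BFS finds the shortest path from v back to v.
The shortest such closed walk is E → B → C → E, length 3.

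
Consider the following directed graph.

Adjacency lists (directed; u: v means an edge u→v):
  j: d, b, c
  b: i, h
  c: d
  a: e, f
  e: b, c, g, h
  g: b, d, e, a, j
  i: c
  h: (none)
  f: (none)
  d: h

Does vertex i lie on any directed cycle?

No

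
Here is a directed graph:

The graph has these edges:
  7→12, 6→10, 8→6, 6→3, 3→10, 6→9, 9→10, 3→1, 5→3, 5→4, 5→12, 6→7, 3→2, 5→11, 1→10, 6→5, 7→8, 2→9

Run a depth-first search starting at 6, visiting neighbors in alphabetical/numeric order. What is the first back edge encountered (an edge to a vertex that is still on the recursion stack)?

DFS from 6 (visiting neighbors in alphabetical/numeric order); mark gray on enter, black on exit:
6 gray
  3 gray
    1 gray
      10 gray
      10 black
    1 black
    2 gray
      9 gray
        9→10: 10 black — skip
      9 black
    2 black
    3→10: 10 black — skip
  3 black
  5 gray
    5→3: 3 black — skip
    4 gray
    4 black
    11 gray
    11 black
    12 gray
    12 black
  5 black
  7 gray
    8 gray
      8→6: 6 is gray → back edge
First back edge: 8 → 6.

8->6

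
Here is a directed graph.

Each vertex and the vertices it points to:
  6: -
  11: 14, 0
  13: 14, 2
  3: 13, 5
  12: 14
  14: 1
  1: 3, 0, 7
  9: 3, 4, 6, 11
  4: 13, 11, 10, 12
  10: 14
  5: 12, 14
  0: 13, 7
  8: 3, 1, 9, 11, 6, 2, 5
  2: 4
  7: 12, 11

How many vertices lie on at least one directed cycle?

A vertex is on a directed cycle iff it belongs to a strongly connected component of size ≥ 2 (or has a self-loop).
The vertices on cycles are {0, 1, 2, 3, 4, 5, 7, 10, 11, 12, 13, 14} — 12 in total.

12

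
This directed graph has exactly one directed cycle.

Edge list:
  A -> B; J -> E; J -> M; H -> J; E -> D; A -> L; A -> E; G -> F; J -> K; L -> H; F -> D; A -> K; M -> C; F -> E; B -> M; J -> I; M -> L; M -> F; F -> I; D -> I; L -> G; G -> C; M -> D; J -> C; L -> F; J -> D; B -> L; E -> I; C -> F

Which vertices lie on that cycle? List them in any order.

H, J, L, M

DFS with gray/black marking from L:
L gray
  F gray
    E gray
      D gray
        I gray
        I black
      D black
      E→I: I black — skip
    E black
    F→D: D black — skip
    F→I: I black — skip
  F black
  H gray
    J gray
      C gray
        C→F: F black — skip
      C black
      J→E: E black — skip
      M gray
        M→D: D black — skip
        M→C: C black — skip
        M→L: L is gray → back edge
Back edge closes the cycle L → H → J → M → L; its vertices are {H, J, L, M}.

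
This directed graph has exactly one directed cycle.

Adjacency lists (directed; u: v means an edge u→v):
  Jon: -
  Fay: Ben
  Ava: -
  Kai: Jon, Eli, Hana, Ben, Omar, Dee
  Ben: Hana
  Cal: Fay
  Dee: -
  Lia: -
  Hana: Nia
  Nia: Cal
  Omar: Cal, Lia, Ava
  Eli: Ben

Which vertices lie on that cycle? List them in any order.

Ben, Cal, Fay, Nia, Hana

DFS with gray/black marking from Hana:
Hana gray
  Nia gray
    Cal gray
      Fay gray
        Ben gray
          Ben→Hana: Hana is gray → back edge
Back edge closes the cycle Hana → Nia → Cal → Fay → Ben → Hana; its vertices are {Ben, Cal, Fay, Nia, Hana}.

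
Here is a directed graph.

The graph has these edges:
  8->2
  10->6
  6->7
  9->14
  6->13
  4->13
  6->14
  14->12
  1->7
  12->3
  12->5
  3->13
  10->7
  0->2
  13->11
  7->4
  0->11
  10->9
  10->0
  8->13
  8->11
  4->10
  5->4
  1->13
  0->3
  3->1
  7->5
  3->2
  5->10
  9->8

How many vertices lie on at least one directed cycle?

A vertex is on a directed cycle iff it belongs to a strongly connected component of size ≥ 2 (or has a self-loop).
The vertices on cycles are {0, 1, 3, 4, 5, 6, 7, 9, 10, 12, 14} — 11 in total.

11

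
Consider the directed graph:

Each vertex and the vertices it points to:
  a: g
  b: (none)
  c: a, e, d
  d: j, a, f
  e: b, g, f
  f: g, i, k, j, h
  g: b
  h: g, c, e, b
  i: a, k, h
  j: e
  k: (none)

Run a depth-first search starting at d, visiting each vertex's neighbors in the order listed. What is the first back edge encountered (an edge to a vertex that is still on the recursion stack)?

DFS from d (visiting each vertex's neighbors in the order listed); mark gray on enter, black on exit:
d gray
  j gray
    e gray
      b gray
      b black
      g gray
        g→b: b black — skip
      g black
      f gray
        f→g: g black — skip
        i gray
          a gray
            a→g: g black — skip
          a black
          k gray
          k black
          h gray
            h→g: g black — skip
            c gray
              c→a: a black — skip
              c→e: e is gray → back edge
First back edge: c → e.

c→e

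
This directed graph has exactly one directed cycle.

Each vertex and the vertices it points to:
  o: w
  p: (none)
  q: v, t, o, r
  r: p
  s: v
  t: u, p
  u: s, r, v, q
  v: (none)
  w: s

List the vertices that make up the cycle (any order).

q, t, u

DFS with gray/black marking from t:
t gray
  u gray
    s gray
      v gray
      v black
    s black
    r gray
      p gray
      p black
    r black
    u→v: v black — skip
    q gray
      q→v: v black — skip
      q→t: t is gray → back edge
Back edge closes the cycle t → u → q → t; its vertices are {q, t, u}.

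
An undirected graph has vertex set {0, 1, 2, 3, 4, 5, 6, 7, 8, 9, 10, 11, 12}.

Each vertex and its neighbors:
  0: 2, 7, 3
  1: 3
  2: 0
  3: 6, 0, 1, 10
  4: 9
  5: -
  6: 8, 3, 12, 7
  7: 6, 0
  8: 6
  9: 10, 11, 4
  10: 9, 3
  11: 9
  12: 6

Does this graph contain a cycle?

Yes

DFS, tracking each vertex's parent; an edge to a visited non-parent vertex closes a cycle.
Start from 11:
visit 11 (parent –)
  visit 9 (parent 11)
    visit 10 (parent 9)
      10–9: parent, skip
      visit 3 (parent 10)
        visit 6 (parent 3)
          visit 8 (parent 6)
            8–6: parent, skip
          6–3: parent, skip
          visit 12 (parent 6)
            12–6: parent, skip
          visit 7 (parent 6)
            7–6: parent, skip
            visit 0 (parent 7)
              visit 2 (parent 0)
                2–0: parent, skip
              0–7: parent, skip
              0–3: 3 visited and ≠ parent → cycle
Cycle: 3 – 6 – 7 – 0 – 3.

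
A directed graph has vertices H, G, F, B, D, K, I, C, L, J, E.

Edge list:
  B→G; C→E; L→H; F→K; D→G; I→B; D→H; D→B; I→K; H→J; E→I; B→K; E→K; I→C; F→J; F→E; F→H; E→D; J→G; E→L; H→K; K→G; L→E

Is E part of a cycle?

E is on a cycle iff E can reach itself via ≥1 edge.
E → L → E — yes.

Yes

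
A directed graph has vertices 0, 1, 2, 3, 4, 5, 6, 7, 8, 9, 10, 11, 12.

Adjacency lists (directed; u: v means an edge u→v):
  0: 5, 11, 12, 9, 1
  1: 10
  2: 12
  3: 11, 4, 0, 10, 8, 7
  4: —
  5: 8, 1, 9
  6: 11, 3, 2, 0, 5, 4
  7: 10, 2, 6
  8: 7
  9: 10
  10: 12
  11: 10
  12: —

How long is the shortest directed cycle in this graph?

3

For each vertex v, BFS finds the shortest path from v back to v.
The shortest such closed walk is 3 → 7 → 6 → 3, length 3.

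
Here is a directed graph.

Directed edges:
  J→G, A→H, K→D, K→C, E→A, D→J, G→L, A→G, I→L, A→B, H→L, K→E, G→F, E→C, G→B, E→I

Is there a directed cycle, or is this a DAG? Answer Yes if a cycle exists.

DFS with white/gray/black marking, starting from D:
D gray
  J gray
    G gray
      L gray
      L black
      B gray
      B black
      F gray
      F black
    G black
  J black
D black
A gray
  H gray
    H→L: L black — skip
  H black
  A→B: B black — skip
  A→G: G black — skip
A black
C gray
C black
E gray
  E→C: C black — skip
  E→A: A black — skip
  I gray
    I→L: L black — skip
  I black
E black
K gray
  K→D: D black — skip
  K→C: C black — skip
  K→E: E black — skip
K black
Every edge goes to a white or black vertex — no back edge, so the graph is acyclic.

No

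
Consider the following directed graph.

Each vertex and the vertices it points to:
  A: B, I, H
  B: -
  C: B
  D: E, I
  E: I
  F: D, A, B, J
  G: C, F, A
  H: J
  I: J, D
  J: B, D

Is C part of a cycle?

No

C lies on a cycle iff there is a path from C back to itself.
Exploring from C, it never reaches itself; equivalently, its strongly connected component is a singleton.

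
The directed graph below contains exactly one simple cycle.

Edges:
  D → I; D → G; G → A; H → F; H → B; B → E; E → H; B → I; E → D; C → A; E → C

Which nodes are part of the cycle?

B, E, H

DFS with gray/black marking from E:
E gray
  H gray
    F gray
    F black
    B gray
      I gray
      I black
      B→E: E is gray → back edge
Back edge closes the cycle E → H → B → E; its vertices are {B, E, H}.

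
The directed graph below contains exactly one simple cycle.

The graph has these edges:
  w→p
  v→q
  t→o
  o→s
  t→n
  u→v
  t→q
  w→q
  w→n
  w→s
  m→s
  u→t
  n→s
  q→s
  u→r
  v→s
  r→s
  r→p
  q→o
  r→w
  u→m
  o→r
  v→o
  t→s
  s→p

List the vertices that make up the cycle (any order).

DFS with gray/black marking from r:
r gray
  w gray
    s gray
      p gray
      p black
    s black
    w→p: p black — skip
    n gray
      n→s: s black — skip
    n black
    q gray
      q→s: s black — skip
      o gray
        o→r: r is gray → back edge
Back edge closes the cycle r → w → q → o → r; its vertices are {o, q, r, w}.

o, q, r, w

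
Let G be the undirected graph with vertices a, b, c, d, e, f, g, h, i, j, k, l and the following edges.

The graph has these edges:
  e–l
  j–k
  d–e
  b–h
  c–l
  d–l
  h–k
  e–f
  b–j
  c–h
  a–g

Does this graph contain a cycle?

Yes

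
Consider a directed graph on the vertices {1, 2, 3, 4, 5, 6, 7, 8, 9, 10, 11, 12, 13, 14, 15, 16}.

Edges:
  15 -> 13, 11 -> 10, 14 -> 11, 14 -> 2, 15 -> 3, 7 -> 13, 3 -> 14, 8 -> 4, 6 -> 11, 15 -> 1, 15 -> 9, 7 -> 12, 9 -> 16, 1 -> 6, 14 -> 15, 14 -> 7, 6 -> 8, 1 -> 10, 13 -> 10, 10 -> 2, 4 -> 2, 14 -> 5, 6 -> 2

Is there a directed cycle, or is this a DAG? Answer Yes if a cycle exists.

Yes

DFS with white/gray/black marking, starting from 4:
4 gray
  2 gray
  2 black
4 black
1 gray
  10 gray
    10→2: 2 black — skip
  10 black
  6 gray
    6→2: 2 black — skip
    11 gray
      11→10: 10 black — skip
    11 black
    8 gray
      8→4: 4 black — skip
    8 black
  6 black
1 black
3 gray
  14 gray
    15 gray
      15→1: 1 black — skip
      15→3: 3 is gray → back edge
Back edge found, so a cycle exists: 3 → 14 → 15 → 3.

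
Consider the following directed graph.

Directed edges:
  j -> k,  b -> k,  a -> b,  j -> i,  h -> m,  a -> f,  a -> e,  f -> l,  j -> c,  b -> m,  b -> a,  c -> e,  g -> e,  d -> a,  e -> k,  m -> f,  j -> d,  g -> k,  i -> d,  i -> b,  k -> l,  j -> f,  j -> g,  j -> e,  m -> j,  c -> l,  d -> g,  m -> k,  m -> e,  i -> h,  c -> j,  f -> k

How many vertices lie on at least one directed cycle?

A vertex is on a directed cycle iff it belongs to a strongly connected component of size ≥ 2 (or has a self-loop).
The vertices on cycles are {a, b, c, d, h, i, j, m} — 8 in total.

8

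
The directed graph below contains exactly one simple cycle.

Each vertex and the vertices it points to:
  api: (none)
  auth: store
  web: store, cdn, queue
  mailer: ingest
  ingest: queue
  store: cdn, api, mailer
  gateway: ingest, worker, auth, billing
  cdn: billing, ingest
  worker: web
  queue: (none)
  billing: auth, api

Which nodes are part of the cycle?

cdn, auth, store, billing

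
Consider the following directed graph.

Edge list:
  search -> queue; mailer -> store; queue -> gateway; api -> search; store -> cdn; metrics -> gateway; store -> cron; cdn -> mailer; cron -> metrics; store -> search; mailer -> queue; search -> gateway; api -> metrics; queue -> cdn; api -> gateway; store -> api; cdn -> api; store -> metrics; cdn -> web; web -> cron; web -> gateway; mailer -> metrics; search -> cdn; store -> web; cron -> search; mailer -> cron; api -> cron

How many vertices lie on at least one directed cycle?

8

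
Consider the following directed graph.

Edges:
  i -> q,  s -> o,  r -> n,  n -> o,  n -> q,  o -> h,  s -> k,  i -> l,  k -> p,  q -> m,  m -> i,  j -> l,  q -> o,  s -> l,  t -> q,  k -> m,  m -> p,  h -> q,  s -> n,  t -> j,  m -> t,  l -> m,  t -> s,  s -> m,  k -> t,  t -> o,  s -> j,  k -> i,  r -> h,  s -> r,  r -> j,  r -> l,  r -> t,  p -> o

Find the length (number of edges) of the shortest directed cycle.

3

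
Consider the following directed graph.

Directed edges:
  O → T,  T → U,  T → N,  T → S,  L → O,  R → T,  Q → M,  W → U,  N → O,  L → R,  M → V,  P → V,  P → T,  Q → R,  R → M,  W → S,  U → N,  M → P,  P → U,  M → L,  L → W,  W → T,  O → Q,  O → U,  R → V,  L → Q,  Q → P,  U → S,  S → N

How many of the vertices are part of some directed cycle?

11

A vertex is on a directed cycle iff it belongs to a strongly connected component of size ≥ 2 (or has a self-loop).
The vertices on cycles are {L, M, N, O, P, Q, R, S, T, U, W} — 11 in total.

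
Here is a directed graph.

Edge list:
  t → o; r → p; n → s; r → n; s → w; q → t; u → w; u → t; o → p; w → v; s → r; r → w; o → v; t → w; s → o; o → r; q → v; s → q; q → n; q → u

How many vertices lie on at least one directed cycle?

A vertex is on a directed cycle iff it belongs to a strongly connected component of size ≥ 2 (or has a self-loop).
The vertices on cycles are {n, o, q, r, s, t, u} — 7 in total.

7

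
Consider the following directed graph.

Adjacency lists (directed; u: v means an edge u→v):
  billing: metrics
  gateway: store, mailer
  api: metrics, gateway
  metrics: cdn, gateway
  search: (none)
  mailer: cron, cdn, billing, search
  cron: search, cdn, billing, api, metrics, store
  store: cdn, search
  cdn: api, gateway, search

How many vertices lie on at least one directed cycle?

A vertex is on a directed cycle iff it belongs to a strongly connected component of size ≥ 2 (or has a self-loop).
The vertices on cycles are {api, cdn, cron, store, mailer, billing, gateway, metrics} — 8 in total.

8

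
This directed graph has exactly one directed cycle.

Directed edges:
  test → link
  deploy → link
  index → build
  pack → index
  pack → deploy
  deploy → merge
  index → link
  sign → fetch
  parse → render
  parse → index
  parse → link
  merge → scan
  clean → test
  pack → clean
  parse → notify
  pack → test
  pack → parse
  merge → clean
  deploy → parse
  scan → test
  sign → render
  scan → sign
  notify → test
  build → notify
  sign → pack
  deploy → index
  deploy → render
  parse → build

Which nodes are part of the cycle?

pack, scan, sign, merge, deploy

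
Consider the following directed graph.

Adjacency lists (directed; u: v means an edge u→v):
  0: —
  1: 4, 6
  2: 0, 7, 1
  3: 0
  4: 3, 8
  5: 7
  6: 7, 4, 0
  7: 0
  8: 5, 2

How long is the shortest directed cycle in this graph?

For each vertex v, BFS finds the shortest path from v back to v.
The shortest such closed walk is 1 → 4 → 8 → 2 → 1, length 4.

4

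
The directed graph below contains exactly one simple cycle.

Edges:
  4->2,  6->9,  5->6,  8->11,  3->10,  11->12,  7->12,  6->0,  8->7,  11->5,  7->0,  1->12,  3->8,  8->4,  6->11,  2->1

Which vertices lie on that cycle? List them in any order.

DFS with gray/black marking from 11:
11 gray
  12 gray
  12 black
  5 gray
    6 gray
      9 gray
      9 black
      6→11: 11 is gray → back edge
Back edge closes the cycle 11 → 5 → 6 → 11; its vertices are {5, 6, 11}.

5, 6, 11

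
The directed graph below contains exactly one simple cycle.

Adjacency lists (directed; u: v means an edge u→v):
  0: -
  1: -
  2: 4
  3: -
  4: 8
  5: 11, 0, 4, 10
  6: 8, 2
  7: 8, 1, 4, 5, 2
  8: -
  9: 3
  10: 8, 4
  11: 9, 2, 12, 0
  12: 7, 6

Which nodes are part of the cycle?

DFS with gray/black marking from 11:
11 gray
  9 gray
    3 gray
    3 black
  9 black
  2 gray
    4 gray
      8 gray
      8 black
    4 black
  2 black
  12 gray
    7 gray
      7→8: 8 black — skip
      1 gray
      1 black
      7→4: 4 black — skip
      5 gray
        5→11: 11 is gray → back edge
Back edge closes the cycle 11 → 12 → 7 → 5 → 11; its vertices are {5, 7, 11, 12}.

5, 7, 11, 12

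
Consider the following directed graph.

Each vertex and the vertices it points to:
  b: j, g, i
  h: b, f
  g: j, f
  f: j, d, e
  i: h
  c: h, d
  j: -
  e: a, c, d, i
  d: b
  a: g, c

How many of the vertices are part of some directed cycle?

9

A vertex is on a directed cycle iff it belongs to a strongly connected component of size ≥ 2 (or has a self-loop).
The vertices on cycles are {a, b, c, d, e, f, g, h, i} — 9 in total.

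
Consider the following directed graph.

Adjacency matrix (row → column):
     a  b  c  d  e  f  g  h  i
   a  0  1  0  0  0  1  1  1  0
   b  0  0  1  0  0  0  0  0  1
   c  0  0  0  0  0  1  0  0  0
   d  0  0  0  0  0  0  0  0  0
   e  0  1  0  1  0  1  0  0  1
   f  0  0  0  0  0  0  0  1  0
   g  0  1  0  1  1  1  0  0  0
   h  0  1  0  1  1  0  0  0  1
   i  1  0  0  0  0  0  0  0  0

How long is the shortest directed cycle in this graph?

3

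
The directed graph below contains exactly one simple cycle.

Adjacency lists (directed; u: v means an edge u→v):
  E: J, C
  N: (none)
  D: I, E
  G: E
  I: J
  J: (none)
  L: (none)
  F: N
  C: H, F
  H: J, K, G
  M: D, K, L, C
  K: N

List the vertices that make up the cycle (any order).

C, E, G, H

DFS with gray/black marking from C:
C gray
  H gray
    J gray
    J black
    K gray
      N gray
      N black
    K black
    G gray
      E gray
        E→J: J black — skip
        E→C: C is gray → back edge
Back edge closes the cycle C → H → G → E → C; its vertices are {C, E, G, H}.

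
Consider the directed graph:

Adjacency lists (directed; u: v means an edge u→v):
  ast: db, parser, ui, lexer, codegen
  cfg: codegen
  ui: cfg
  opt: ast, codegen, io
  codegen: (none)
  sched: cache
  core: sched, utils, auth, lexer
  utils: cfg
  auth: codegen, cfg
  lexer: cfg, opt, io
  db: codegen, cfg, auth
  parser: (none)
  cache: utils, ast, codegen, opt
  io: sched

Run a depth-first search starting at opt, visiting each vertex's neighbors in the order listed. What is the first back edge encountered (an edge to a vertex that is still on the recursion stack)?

lexer→opt

DFS from opt (visiting each vertex's neighbors in the order listed); mark gray on enter, black on exit:
opt gray
  ast gray
    db gray
      codegen gray
      codegen black
      cfg gray
        cfg→codegen: codegen black — skip
      cfg black
      auth gray
        auth→codegen: codegen black — skip
        auth→cfg: cfg black — skip
      auth black
    db black
    parser gray
    parser black
    ui gray
      ui→cfg: cfg black — skip
    ui black
    lexer gray
      lexer→cfg: cfg black — skip
      lexer→opt: opt is gray → back edge
First back edge: lexer → opt.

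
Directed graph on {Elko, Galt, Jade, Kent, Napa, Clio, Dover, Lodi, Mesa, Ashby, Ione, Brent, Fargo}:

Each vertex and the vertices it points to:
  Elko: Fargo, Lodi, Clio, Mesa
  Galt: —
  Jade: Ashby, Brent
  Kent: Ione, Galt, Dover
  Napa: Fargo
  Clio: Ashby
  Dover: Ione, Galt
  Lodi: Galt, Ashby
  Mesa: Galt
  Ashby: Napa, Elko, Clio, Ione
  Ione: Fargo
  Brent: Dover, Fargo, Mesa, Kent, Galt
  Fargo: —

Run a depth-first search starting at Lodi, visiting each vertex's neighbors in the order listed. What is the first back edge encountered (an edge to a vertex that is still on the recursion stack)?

DFS from Lodi (visiting each vertex's neighbors in the order listed); mark gray on enter, black on exit:
Lodi gray
  Galt gray
  Galt black
  Ashby gray
    Napa gray
      Fargo gray
      Fargo black
    Napa black
    Elko gray
      Elko→Fargo: Fargo black — skip
      Elko→Lodi: Lodi is gray → back edge
First back edge: Elko → Lodi.

Elko->Lodi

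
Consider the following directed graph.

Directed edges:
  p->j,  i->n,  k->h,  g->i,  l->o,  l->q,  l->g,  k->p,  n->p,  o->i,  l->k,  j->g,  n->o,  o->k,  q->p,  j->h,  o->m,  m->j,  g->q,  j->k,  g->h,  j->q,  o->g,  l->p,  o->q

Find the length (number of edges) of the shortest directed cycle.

3

For each vertex v, BFS finds the shortest path from v back to v.
The shortest such closed walk is o → i → n → o, length 3.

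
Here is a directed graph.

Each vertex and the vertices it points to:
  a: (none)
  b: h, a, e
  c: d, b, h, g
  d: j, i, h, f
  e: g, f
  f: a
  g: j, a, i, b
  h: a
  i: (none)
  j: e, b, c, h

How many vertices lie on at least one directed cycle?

6

A vertex is on a directed cycle iff it belongs to a strongly connected component of size ≥ 2 (or has a self-loop).
The vertices on cycles are {b, c, d, e, g, j} — 6 in total.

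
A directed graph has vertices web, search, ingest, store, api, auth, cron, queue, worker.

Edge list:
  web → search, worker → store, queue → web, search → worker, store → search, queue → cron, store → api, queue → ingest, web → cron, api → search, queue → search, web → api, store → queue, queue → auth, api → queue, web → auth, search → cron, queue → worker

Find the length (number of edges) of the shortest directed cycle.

3

For each vertex v, BFS finds the shortest path from v back to v.
The shortest such closed walk is queue → web → api → queue, length 3.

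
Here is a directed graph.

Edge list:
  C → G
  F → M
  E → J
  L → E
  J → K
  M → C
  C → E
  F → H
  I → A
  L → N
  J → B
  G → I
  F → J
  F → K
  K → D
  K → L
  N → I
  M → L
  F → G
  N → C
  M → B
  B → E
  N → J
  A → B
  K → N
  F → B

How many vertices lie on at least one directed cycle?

A vertex is on a directed cycle iff it belongs to a strongly connected component of size ≥ 2 (or has a self-loop).
The vertices on cycles are {A, B, C, E, G, I, J, K, L, N} — 10 in total.

10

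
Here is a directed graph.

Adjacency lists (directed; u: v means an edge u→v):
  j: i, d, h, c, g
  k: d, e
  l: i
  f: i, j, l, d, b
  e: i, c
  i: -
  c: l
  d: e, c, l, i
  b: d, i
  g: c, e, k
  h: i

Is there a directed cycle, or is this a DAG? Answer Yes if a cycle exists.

No

DFS with white/gray/black marking, starting from b:
b gray
  d gray
    e gray
      i gray
      i black
      c gray
        l gray
          l→i: i black — skip
        l black
      c black
    e black
    d→c: c black — skip
    d→l: l black — skip
    d→i: i black — skip
  d black
  b→i: i black — skip
b black
j gray
  j→i: i black — skip
  j→d: d black — skip
  h gray
    h→i: i black — skip
  h black
  j→c: c black — skip
  g gray
    g→c: c black — skip
    g→e: e black — skip
    k gray
      k→d: d black — skip
      k→e: e black — skip
    k black
  g black
j black
f gray
  f→i: i black — skip
  f→j: j black — skip
  f→l: l black — skip
  f→d: d black — skip
  f→b: b black — skip
f black
Every edge goes to a white or black vertex — no back edge, so the graph is acyclic.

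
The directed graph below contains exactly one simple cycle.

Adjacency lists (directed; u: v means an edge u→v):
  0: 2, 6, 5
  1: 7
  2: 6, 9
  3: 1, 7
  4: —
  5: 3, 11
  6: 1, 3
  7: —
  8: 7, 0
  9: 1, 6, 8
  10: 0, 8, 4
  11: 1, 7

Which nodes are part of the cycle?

0, 2, 8, 9

DFS with gray/black marking from 8:
8 gray
  7 gray
  7 black
  0 gray
    2 gray
      6 gray
        1 gray
          1→7: 7 black — skip
        1 black
        3 gray
          3→1: 1 black — skip
          3→7: 7 black — skip
        3 black
      6 black
      9 gray
        9→1: 1 black — skip
        9→6: 6 black — skip
        9→8: 8 is gray → back edge
Back edge closes the cycle 8 → 0 → 2 → 9 → 8; its vertices are {0, 2, 8, 9}.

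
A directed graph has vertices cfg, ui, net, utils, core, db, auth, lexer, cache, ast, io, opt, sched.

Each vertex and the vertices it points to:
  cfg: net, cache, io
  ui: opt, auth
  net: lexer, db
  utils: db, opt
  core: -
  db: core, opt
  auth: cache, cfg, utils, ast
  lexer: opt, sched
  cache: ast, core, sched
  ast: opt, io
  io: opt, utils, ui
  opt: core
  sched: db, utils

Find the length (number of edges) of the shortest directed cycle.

4

For each vertex v, BFS finds the shortest path from v back to v.
The shortest such closed walk is cfg → io → ui → auth → cfg, length 4.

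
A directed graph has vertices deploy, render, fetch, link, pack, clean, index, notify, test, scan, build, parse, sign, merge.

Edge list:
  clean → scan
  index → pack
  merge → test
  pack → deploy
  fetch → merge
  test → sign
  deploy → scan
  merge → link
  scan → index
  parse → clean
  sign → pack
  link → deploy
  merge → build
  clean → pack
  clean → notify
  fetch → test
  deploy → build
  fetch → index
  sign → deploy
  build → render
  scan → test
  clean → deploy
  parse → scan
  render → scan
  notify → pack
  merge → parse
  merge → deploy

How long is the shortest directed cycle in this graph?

For each vertex v, BFS finds the shortest path from v back to v.
The shortest such closed walk is test → sign → deploy → scan → test, length 4.

4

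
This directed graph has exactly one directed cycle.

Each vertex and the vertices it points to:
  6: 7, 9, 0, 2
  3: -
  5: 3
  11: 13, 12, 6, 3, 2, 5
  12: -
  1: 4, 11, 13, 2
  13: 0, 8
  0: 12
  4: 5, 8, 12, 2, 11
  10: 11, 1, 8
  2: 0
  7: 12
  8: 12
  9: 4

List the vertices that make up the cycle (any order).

4, 6, 9, 11

DFS with gray/black marking from 4:
4 gray
  5 gray
    3 gray
    3 black
  5 black
  8 gray
    12 gray
    12 black
  8 black
  4→12: 12 black — skip
  2 gray
    0 gray
      0→12: 12 black — skip
    0 black
  2 black
  11 gray
    13 gray
      13→0: 0 black — skip
      13→8: 8 black — skip
    13 black
    11→12: 12 black — skip
    6 gray
      7 gray
        7→12: 12 black — skip
      7 black
      9 gray
        9→4: 4 is gray → back edge
Back edge closes the cycle 4 → 11 → 6 → 9 → 4; its vertices are {4, 6, 9, 11}.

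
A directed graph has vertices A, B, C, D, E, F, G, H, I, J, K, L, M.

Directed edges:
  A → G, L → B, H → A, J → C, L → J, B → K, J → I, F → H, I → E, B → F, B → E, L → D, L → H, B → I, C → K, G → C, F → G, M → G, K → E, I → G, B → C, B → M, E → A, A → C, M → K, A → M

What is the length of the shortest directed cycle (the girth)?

4

For each vertex v, BFS finds the shortest path from v back to v.
The shortest such closed walk is M → K → E → A → M, length 4.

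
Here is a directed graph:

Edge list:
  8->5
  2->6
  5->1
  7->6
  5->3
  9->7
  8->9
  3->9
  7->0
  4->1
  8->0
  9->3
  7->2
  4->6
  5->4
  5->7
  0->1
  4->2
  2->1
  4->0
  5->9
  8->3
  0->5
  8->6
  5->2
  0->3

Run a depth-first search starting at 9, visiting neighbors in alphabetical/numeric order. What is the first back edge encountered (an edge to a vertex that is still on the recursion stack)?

3→9

DFS from 9 (visiting neighbors in alphabetical/numeric order); mark gray on enter, black on exit:
9 gray
  3 gray
    3→9: 9 is gray → back edge
First back edge: 3 → 9.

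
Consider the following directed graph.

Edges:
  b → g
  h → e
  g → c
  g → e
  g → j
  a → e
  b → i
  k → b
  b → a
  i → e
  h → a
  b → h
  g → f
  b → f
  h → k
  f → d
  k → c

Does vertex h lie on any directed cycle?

h is on a cycle iff h can reach itself via ≥1 edge.
h → k → b → h — yes.

Yes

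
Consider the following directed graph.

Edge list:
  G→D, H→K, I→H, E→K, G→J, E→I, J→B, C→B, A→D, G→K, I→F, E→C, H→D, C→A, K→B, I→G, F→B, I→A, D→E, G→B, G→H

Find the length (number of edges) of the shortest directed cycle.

For each vertex v, BFS finds the shortest path from v back to v.
The shortest such closed walk is D → E → C → A → D, length 4.

4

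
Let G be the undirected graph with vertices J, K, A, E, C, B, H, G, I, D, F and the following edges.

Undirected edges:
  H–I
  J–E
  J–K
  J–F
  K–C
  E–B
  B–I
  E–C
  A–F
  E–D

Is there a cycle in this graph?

DFS, tracking each vertex's parent; an edge to a visited non-parent vertex closes a cycle.
Start from E:
visit E (parent –)
  visit J (parent E)
    visit K (parent J)
      visit C (parent K)
        C–K: parent, skip
        C–E: E visited and ≠ parent → cycle
Cycle: E – J – K – C – E.

Yes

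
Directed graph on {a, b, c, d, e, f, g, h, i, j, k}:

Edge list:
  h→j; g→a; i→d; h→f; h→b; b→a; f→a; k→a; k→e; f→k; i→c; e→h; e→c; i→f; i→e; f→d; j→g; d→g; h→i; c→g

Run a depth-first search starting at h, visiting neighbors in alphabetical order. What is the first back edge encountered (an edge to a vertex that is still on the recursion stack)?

e->h

DFS from h (visiting neighbors in alphabetical order); mark gray on enter, black on exit:
h gray
  b gray
    a gray
    a black
  b black
  f gray
    f→a: a black — skip
    d gray
      g gray
        g→a: a black — skip
      g black
    d black
    k gray
      k→a: a black — skip
      e gray
        c gray
          c→g: g black — skip
        c black
        e→h: h is gray → back edge
First back edge: e → h.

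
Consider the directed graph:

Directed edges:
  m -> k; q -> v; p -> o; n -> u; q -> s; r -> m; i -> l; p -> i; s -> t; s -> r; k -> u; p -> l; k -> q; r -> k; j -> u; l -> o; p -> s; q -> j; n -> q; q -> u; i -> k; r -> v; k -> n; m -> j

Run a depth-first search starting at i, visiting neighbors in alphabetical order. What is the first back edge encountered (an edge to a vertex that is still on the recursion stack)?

r→k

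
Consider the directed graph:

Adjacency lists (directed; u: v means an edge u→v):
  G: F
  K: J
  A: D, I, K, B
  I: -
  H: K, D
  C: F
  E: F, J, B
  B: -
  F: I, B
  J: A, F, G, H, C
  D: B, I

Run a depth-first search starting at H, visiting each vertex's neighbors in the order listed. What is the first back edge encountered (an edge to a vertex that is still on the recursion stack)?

A→K

DFS from H (visiting each vertex's neighbors in the order listed); mark gray on enter, black on exit:
H gray
  K gray
    J gray
      A gray
        D gray
          B gray
          B black
          I gray
          I black
        D black
        A→I: I black — skip
        A→K: K is gray → back edge
First back edge: A → K.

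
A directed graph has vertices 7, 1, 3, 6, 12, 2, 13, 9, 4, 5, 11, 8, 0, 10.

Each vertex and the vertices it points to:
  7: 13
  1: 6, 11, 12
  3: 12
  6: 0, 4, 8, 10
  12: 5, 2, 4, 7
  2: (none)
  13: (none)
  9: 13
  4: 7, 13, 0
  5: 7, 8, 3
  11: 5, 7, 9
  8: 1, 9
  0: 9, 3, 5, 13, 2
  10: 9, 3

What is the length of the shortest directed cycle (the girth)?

3

For each vertex v, BFS finds the shortest path from v back to v.
The shortest such closed walk is 6 → 8 → 1 → 6, length 3.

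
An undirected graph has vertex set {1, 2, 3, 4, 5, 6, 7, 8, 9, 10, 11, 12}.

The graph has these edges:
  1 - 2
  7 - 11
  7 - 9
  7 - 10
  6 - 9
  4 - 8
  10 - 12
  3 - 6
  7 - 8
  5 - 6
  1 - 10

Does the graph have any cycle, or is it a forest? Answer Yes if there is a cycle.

DFS, tracking each vertex's parent; an edge to a visited non-parent vertex closes a cycle.
Start from 1:
visit 1 (parent –)
  visit 10 (parent 1)
    10–1: parent, skip
    visit 7 (parent 10)
      visit 11 (parent 7)
        11–7: parent, skip
      visit 8 (parent 7)
        visit 4 (parent 8)
          4–8: parent, skip
        8–7: parent, skip
      7–10: parent, skip
      visit 9 (parent 7)
        visit 6 (parent 9)
          visit 5 (parent 6)
            5–6: parent, skip
          visit 3 (parent 6)
            3–6: parent, skip
          6–9: parent, skip
        9–7: parent, skip
    visit 12 (parent 10)
      12–10: parent, skip
  visit 2 (parent 1)
    2–1: parent, skip
No non-parent visited neighbor found — the graph is a forest.

No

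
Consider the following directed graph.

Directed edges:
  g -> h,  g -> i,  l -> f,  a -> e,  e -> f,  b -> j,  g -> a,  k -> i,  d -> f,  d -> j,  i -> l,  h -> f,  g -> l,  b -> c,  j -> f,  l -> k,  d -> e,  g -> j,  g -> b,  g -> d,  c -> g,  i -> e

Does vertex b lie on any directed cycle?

Yes

b is on a cycle iff b can reach itself via ≥1 edge.
b → c → g → b — yes.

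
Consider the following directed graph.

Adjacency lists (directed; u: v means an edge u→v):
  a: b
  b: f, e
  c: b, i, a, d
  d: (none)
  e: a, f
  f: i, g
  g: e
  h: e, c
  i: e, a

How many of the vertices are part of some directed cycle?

A vertex is on a directed cycle iff it belongs to a strongly connected component of size ≥ 2 (or has a self-loop).
The vertices on cycles are {a, b, e, f, g, i} — 6 in total.

6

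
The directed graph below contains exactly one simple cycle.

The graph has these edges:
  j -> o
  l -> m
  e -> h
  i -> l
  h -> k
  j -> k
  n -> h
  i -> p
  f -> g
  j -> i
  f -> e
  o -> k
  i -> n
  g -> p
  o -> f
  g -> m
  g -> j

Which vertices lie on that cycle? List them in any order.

DFS with gray/black marking from j:
j gray
  o gray
    f gray
      e gray
        h gray
          k gray
          k black
        h black
      e black
      g gray
        p gray
        p black
        g→j: j is gray → back edge
Back edge closes the cycle j → o → f → g → j; its vertices are {f, g, j, o}.

f, g, j, o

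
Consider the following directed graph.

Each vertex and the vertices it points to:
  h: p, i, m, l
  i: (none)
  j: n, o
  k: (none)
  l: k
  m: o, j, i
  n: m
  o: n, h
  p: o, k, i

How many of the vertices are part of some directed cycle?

A vertex is on a directed cycle iff it belongs to a strongly connected component of size ≥ 2 (or has a self-loop).
The vertices on cycles are {h, j, m, n, o, p} — 6 in total.

6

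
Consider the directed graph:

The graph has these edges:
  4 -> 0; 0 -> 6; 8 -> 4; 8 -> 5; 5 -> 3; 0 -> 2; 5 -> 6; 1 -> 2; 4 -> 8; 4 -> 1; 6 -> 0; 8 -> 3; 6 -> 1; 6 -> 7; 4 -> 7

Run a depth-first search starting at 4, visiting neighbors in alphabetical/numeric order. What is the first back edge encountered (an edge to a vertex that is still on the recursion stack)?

6->0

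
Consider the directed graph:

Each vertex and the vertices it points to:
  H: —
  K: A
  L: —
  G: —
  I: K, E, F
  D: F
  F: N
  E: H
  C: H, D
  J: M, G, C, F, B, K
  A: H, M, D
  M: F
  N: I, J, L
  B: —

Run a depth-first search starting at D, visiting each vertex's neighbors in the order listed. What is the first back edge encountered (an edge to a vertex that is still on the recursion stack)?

DFS from D (visiting each vertex's neighbors in the order listed); mark gray on enter, black on exit:
D gray
  F gray
    N gray
      I gray
        K gray
          A gray
            H gray
            H black
            M gray
              M→F: F is gray → back edge
First back edge: M → F.

M→F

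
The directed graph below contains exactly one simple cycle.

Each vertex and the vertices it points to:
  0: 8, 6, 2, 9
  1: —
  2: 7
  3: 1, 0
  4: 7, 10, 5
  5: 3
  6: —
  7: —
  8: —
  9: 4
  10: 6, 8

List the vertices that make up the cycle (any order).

0, 3, 4, 5, 9

DFS with gray/black marking from 3:
3 gray
  1 gray
  1 black
  0 gray
    8 gray
    8 black
    6 gray
    6 black
    2 gray
      7 gray
      7 black
    2 black
    9 gray
      4 gray
        4→7: 7 black — skip
        10 gray
          10→6: 6 black — skip
          10→8: 8 black — skip
        10 black
        5 gray
          5→3: 3 is gray → back edge
Back edge closes the cycle 3 → 0 → 9 → 4 → 5 → 3; its vertices are {0, 3, 4, 5, 9}.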